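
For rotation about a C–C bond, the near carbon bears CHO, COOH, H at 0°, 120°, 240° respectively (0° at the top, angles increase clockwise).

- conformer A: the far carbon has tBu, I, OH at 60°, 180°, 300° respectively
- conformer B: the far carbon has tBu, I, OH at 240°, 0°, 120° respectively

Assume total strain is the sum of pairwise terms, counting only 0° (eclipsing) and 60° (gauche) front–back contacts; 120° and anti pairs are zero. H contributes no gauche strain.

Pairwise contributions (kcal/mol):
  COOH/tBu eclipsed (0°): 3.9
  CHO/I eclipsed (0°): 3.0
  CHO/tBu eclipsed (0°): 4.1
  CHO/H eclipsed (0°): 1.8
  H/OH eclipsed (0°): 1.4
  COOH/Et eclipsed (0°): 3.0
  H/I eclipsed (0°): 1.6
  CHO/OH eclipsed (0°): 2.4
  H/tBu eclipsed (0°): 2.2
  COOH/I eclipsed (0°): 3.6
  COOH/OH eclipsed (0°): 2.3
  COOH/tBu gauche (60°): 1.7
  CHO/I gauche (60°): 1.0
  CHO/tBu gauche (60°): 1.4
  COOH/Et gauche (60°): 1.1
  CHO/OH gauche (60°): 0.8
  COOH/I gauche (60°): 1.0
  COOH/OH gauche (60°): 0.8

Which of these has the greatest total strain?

B

A is staggered. CHO at 0° is gauche with tBu at 60° (1.4); CHO at 0° is gauche with OH at 300° (0.8); COOH at 120° is gauche with tBu at 60° (1.7); COOH at 120° is gauche with I at 180° (1.0). Total 4.9 kcal/mol.
B is eclipsed. CHO at 0° is eclipsed with I at 0° (3.0); COOH at 120° is eclipsed with OH at 120° (2.3); H at 240° is eclipsed with tBu at 240° (2.2). Total 7.5 kcal/mol.
B has the highest total (7.5 kcal/mol).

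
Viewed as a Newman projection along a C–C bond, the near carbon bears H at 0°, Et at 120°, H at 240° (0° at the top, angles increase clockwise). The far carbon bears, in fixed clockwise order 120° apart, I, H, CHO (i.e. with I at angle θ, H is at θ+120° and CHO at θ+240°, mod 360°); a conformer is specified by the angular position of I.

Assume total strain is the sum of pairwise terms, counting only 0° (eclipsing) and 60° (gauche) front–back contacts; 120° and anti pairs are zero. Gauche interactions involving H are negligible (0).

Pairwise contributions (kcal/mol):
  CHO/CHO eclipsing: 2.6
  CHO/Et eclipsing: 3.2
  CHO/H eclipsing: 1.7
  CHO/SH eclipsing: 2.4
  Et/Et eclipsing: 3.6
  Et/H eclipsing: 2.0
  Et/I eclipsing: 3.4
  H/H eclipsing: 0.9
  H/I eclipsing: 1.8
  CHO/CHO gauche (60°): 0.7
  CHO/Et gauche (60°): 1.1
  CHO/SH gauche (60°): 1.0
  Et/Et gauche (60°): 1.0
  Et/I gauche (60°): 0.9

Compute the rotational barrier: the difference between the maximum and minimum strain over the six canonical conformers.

I at 0° (eclipsed): H(0°)/I(0°) eclipsed 1.8; Et(120°)/H(120°) eclipsed 2.0; H(240°)/CHO(240°) eclipsed 1.7 → 5.5 kcal/mol.
I at 60° (staggered): Et(120°)/I(60°) gauche 0.9 → 0.9 kcal/mol.
I at 120° (eclipsed): H(0°)/CHO(0°) eclipsed 1.7; Et(120°)/I(120°) eclipsed 3.4; H(240°)/H(240°) eclipsed 0.9 → 6.0 kcal/mol.
I at 180° (staggered): Et(120°)/I(180°) gauche 0.9; Et(120°)/CHO(60°) gauche 1.1 → 2.0 kcal/mol.
I at 240° (eclipsed): H(0°)/H(0°) eclipsed 0.9; Et(120°)/CHO(120°) eclipsed 3.2; H(240°)/I(240°) eclipsed 1.8 → 5.9 kcal/mol.
I at 300° (staggered): Et(120°)/CHO(180°) gauche 1.1 → 1.1 kcal/mol.
Max at 120° (6.0 kcal/mol), min at 60° (0.9 kcal/mol); barrier = 5.1 kcal/mol.

5.1 kcal/mol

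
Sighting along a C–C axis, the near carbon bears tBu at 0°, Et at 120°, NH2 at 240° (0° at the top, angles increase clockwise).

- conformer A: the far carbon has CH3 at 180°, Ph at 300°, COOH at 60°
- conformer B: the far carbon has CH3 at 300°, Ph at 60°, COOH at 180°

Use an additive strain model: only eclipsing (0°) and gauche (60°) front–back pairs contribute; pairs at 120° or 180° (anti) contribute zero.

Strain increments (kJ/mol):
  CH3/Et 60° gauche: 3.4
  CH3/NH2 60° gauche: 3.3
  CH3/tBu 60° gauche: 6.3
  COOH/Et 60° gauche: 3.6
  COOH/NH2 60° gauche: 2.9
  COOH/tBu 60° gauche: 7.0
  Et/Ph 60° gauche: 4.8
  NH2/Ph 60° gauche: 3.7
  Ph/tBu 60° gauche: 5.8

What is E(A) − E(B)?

+0.1 kJ/mol

A (staggered): tBu–Ph gauche, tBu–COOH gauche, Et–CH3 gauche, Et–COOH gauche, NH2–CH3 gauche, NH2–Ph gauche; 5.8 + 7.0 + 3.4 + 3.6 + 3.3 + 3.7 = 26.8 kJ/mol.
B (staggered): tBu–CH3 gauche, tBu–Ph gauche, Et–Ph gauche, Et–COOH gauche, NH2–CH3 gauche, NH2–COOH gauche; 6.3 + 5.8 + 4.8 + 3.6 + 3.3 + 2.9 = 26.7 kJ/mol.
E(A) − E(B) = 26.8 − 26.7 = +0.1 kJ/mol.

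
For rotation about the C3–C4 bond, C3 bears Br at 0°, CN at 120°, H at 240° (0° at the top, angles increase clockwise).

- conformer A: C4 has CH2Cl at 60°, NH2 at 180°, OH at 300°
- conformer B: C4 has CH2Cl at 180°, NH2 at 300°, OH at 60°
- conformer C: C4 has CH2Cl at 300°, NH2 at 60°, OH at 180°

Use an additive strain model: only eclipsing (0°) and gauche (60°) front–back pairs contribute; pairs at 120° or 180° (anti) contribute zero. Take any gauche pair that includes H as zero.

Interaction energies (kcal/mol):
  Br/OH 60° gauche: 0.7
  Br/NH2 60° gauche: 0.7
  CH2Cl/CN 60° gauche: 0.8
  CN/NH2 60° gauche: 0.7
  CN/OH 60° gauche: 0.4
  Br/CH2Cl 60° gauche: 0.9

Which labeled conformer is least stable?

A

A (staggered): Br–CH2Cl gauche, Br–OH gauche, CN–CH2Cl gauche, CN–NH2 gauche; 0.9 + 0.7 + 0.8 + 0.7 = 3.1 kcal/mol.
B (staggered): Br–NH2 gauche, Br–OH gauche, CN–CH2Cl gauche, CN–OH gauche; 0.7 + 0.7 + 0.8 + 0.4 = 2.6 kcal/mol.
C (staggered): Br–CH2Cl gauche, Br–NH2 gauche, CN–NH2 gauche, CN–OH gauche; 0.9 + 0.7 + 0.7 + 0.4 = 2.7 kcal/mol.
A has the highest total (3.1 kcal/mol).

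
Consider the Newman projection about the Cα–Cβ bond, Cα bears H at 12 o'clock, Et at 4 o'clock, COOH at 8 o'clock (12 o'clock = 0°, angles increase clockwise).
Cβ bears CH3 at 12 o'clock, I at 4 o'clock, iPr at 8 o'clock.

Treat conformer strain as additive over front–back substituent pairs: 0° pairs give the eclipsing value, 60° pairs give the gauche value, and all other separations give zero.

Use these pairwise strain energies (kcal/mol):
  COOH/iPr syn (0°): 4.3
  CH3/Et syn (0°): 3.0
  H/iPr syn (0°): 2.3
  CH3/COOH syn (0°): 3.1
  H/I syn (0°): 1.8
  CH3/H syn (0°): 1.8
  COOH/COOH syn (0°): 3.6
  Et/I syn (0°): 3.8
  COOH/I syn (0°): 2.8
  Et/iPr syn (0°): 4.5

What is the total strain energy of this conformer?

This conformer is eclipsed. H at 0° is eclipsed with CH3 at 0° (1.8); Et at 120° is eclipsed with I at 120° (3.8); COOH at 240° is eclipsed with iPr at 240° (4.3). Total 9.9 kcal/mol.

9.9 kcal/mol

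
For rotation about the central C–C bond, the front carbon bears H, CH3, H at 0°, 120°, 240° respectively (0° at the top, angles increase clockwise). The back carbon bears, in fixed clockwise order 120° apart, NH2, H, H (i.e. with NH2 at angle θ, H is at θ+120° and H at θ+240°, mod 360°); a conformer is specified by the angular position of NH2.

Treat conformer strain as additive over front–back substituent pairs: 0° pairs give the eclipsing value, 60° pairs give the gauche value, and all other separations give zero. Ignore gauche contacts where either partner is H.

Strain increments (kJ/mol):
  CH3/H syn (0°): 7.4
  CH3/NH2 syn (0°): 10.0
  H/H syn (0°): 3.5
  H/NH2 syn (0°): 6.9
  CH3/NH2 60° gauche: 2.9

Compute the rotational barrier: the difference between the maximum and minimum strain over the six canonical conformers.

NH2 at 0° (eclipsed): H(0°)/NH2(0°) eclipsed 6.9; CH3(120°)/H(120°) eclipsed 7.4; H(240°)/H(240°) eclipsed 3.5 → 17.8 kJ/mol.
NH2 at 60° (staggered): CH3(120°)/NH2(60°) gauche 2.9 → 2.9 kJ/mol.
NH2 at 120° (eclipsed): H(0°)/H(0°) eclipsed 3.5; CH3(120°)/NH2(120°) eclipsed 10.0; H(240°)/H(240°) eclipsed 3.5 → 17.0 kJ/mol.
NH2 at 180° (staggered): CH3(120°)/NH2(180°) gauche 2.9 → 2.9 kJ/mol.
NH2 at 240° (eclipsed): H(0°)/H(0°) eclipsed 3.5; CH3(120°)/H(120°) eclipsed 7.4; H(240°)/NH2(240°) eclipsed 6.9 → 17.8 kJ/mol.
NH2 at 300° (staggered): no non-H gauche contacts → 0.0 kJ/mol.
Max at 0° (17.8 kJ/mol), min at 300° (0.0 kJ/mol); barrier = 17.8 kJ/mol.

17.8 kJ/mol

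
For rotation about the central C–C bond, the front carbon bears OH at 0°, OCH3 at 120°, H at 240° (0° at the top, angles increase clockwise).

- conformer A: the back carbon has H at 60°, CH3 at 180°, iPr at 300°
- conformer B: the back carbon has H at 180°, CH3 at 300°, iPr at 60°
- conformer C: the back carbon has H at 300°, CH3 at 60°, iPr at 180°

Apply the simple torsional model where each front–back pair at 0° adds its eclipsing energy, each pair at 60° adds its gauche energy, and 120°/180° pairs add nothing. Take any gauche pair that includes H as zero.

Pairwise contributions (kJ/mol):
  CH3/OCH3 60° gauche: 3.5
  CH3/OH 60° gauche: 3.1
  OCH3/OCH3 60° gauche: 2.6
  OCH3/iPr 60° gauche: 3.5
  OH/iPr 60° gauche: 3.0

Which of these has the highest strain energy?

A (staggered): OH(0°)/iPr(300°) gauche 3.0; OCH3(120°)/CH3(180°) gauche 3.5 → 6.5 kJ/mol.
B (staggered): OH(0°)/CH3(300°) gauche 3.1; OH(0°)/iPr(60°) gauche 3.0; OCH3(120°)/iPr(60°) gauche 3.5 → 9.6 kJ/mol.
C (staggered): OH(0°)/CH3(60°) gauche 3.1; OCH3(120°)/CH3(60°) gauche 3.5; OCH3(120°)/iPr(180°) gauche 3.5 → 10.1 kJ/mol.
C has the highest total (10.1 kJ/mol).

C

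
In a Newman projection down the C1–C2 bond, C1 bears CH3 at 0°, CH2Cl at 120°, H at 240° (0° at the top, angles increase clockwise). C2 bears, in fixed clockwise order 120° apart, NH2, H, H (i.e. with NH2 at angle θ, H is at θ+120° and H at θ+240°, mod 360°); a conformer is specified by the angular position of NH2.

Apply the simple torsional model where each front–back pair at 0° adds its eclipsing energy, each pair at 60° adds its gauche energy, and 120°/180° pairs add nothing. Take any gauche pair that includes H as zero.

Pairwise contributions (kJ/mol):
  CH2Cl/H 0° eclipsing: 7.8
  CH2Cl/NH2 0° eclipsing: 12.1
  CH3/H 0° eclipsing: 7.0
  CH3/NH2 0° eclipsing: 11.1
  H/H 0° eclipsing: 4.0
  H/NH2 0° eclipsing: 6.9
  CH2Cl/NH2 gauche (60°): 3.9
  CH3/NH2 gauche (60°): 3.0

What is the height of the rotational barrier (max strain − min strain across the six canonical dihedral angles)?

20.1 kJ/mol

NH2 at 0° (eclipsed): CH3(0°)/NH2(0°) eclipsed 11.1; CH2Cl(120°)/H(120°) eclipsed 7.8; H(240°)/H(240°) eclipsed 4.0 → 22.9 kJ/mol.
NH2 at 60° (staggered): CH3(0°)/NH2(60°) gauche 3.0; CH2Cl(120°)/NH2(60°) gauche 3.9 → 6.9 kJ/mol.
NH2 at 120° (eclipsed): CH3(0°)/H(0°) eclipsed 7.0; CH2Cl(120°)/NH2(120°) eclipsed 12.1; H(240°)/H(240°) eclipsed 4.0 → 23.1 kJ/mol.
NH2 at 180° (staggered): CH2Cl(120°)/NH2(180°) gauche 3.9 → 3.9 kJ/mol.
NH2 at 240° (eclipsed): CH3(0°)/H(0°) eclipsed 7.0; CH2Cl(120°)/H(120°) eclipsed 7.8; H(240°)/NH2(240°) eclipsed 6.9 → 21.7 kJ/mol.
NH2 at 300° (staggered): CH3(0°)/NH2(300°) gauche 3.0 → 3.0 kJ/mol.
Max at 120° (23.1 kJ/mol), min at 300° (3.0 kJ/mol); barrier = 20.1 kJ/mol.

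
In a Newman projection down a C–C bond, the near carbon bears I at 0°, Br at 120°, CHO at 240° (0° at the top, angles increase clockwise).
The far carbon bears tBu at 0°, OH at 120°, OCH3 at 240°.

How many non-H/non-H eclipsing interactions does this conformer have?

Non-H eclipsing pairs: I(0°)/tBu(0°); Br(120°)/OH(120°); CHO(240°)/OCH3(240°) — 3 interactions.

3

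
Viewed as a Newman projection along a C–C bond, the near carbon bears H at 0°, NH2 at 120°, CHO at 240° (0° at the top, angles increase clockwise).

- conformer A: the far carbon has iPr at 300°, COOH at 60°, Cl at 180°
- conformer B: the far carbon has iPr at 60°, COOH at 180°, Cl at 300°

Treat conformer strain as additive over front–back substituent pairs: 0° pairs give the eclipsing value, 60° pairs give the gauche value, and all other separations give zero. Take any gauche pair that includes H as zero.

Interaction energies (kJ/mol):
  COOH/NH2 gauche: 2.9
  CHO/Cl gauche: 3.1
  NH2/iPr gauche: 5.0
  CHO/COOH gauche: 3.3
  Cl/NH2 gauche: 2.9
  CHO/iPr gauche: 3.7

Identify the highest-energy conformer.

B

A is staggered. NH2 at 120° is gauche with COOH at 60° (2.9); NH2 at 120° is gauche with Cl at 180° (2.9); CHO at 240° is gauche with iPr at 300° (3.7); CHO at 240° is gauche with Cl at 180° (3.1). Total 12.6 kJ/mol.
B is staggered. NH2 at 120° is gauche with iPr at 60° (5.0); NH2 at 120° is gauche with COOH at 180° (2.9); CHO at 240° is gauche with COOH at 180° (3.3); CHO at 240° is gauche with Cl at 300° (3.1). Total 14.3 kJ/mol.
B has the highest total (14.3 kJ/mol).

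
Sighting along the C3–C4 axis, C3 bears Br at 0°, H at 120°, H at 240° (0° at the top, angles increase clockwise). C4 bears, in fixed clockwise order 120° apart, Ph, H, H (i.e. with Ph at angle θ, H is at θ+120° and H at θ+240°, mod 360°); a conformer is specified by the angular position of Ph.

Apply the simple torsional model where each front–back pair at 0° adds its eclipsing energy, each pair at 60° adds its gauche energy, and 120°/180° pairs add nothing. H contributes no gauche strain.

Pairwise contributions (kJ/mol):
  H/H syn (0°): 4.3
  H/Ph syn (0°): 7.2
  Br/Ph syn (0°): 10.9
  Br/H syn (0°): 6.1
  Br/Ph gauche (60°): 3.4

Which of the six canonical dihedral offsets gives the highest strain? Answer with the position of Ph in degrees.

0°

Ph at 0° is eclipsed. Br at 0° is eclipsed with Ph at 0° (10.9); H at 120° is eclipsed with H at 120° (4.3); H at 240° is eclipsed with H at 240° (4.3). Total 19.5 kJ/mol.
Ph at 60° is staggered. Br at 0° is gauche with Ph at 60° (3.4). Total 3.4 kJ/mol.
Ph at 120° is eclipsed. Br at 0° is eclipsed with H at 0° (6.1); H at 120° is eclipsed with Ph at 120° (7.2); H at 240° is eclipsed with H at 240° (4.3). Total 17.6 kJ/mol.
Ph at 180° (staggered): no non-H gauche contacts → 0.0 kJ/mol.
Ph at 240° is eclipsed. Br at 0° is eclipsed with H at 0° (6.1); H at 120° is eclipsed with H at 120° (4.3); H at 240° is eclipsed with Ph at 240° (7.2). Total 17.6 kJ/mol.
Ph at 300° is staggered. Br at 0° is gauche with Ph at 300° (3.4). Total 3.4 kJ/mol.
The maximum (19.5 kJ/mol) occurs with Ph at 0°.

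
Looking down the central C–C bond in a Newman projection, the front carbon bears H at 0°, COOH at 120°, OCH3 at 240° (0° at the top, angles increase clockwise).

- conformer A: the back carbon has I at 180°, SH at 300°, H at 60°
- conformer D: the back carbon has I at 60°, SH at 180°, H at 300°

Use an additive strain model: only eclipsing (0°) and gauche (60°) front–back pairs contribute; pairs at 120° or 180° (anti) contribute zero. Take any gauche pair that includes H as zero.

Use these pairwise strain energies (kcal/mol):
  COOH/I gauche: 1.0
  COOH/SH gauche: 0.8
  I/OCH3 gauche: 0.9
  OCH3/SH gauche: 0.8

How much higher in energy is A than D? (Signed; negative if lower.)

+0.1 kcal/mol

A is staggered. COOH at 120° is gauche with I at 180° (1.0); OCH3 at 240° is gauche with I at 180° (0.9); OCH3 at 240° is gauche with SH at 300° (0.8). Total 2.7 kcal/mol.
D is staggered. COOH at 120° is gauche with I at 60° (1.0); COOH at 120° is gauche with SH at 180° (0.8); OCH3 at 240° is gauche with SH at 180° (0.8). Total 2.6 kcal/mol.
E(A) − E(D) = 2.7 − 2.6 = +0.1 kcal/mol.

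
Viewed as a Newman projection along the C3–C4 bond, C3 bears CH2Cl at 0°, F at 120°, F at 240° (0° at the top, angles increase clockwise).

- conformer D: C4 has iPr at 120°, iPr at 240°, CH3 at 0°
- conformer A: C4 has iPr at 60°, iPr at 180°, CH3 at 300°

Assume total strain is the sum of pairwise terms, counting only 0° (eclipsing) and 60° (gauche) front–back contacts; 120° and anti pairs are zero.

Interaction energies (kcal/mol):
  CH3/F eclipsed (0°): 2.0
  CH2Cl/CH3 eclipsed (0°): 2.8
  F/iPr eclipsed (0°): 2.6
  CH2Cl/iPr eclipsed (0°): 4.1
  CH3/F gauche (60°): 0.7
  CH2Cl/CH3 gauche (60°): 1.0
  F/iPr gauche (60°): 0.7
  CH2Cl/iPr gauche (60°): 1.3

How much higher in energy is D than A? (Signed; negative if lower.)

D (eclipsed): CH2Cl(0°)/CH3(0°) eclipsed 2.8; F(120°)/iPr(120°) eclipsed 2.6; F(240°)/iPr(240°) eclipsed 2.6 → 8.0 kcal/mol.
A (staggered): CH2Cl(0°)/iPr(60°) gauche 1.3; CH2Cl(0°)/CH3(300°) gauche 1.0; F(120°)/iPr(60°) gauche 0.7; F(120°)/iPr(180°) gauche 0.7; F(240°)/iPr(180°) gauche 0.7; F(240°)/CH3(300°) gauche 0.7 → 5.1 kcal/mol.
E(D) − E(A) = 8.0 − 5.1 = +2.9 kcal/mol.

+2.9 kcal/mol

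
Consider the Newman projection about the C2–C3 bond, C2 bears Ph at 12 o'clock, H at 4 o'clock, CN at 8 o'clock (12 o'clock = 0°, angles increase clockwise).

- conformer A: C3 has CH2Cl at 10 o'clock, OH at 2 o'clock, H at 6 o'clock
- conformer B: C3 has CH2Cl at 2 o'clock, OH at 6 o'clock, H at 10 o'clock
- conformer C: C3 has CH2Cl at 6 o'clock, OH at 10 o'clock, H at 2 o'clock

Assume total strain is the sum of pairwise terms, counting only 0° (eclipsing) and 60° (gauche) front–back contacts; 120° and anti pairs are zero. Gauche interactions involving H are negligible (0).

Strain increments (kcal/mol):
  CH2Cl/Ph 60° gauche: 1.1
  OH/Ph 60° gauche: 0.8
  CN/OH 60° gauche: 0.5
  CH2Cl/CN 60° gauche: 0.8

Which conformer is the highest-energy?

A

A (staggered): Ph–CH2Cl gauche, Ph–OH gauche, CN–CH2Cl gauche; 1.1 + 0.8 + 0.8 = 2.7 kcal/mol.
B (staggered): Ph–CH2Cl gauche, CN–OH gauche; 1.1 + 0.5 = 1.6 kcal/mol.
C (staggered): Ph–OH gauche, CN–CH2Cl gauche, CN–OH gauche; 0.8 + 0.8 + 0.5 = 2.1 kcal/mol.
A has the highest total (2.7 kcal/mol).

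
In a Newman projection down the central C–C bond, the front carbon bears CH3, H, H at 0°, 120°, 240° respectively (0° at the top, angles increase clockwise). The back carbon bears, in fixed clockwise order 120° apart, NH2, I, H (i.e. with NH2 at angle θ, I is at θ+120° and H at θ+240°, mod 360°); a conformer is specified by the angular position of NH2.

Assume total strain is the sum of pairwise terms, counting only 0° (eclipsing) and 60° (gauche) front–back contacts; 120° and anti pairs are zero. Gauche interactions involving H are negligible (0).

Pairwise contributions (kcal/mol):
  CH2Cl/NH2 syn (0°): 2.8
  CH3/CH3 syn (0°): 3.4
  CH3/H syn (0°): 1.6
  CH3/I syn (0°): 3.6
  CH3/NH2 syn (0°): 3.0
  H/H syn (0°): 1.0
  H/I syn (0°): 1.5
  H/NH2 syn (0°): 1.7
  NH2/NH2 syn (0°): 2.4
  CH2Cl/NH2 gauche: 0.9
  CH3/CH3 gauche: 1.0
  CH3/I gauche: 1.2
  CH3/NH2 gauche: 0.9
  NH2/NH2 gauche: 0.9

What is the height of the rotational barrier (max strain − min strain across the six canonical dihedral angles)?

5.4 kcal/mol

NH2 at 0° (eclipsed): CH3(0°)/NH2(0°) eclipsed 3.0; H(120°)/I(120°) eclipsed 1.5; H(240°)/H(240°) eclipsed 1.0 → 5.5 kcal/mol.
NH2 at 60° (staggered): CH3(0°)/NH2(60°) gauche 0.9 → 0.9 kcal/mol.
NH2 at 120° (eclipsed): CH3(0°)/H(0°) eclipsed 1.6; H(120°)/NH2(120°) eclipsed 1.7; H(240°)/I(240°) eclipsed 1.5 → 4.8 kcal/mol.
NH2 at 180° (staggered): CH3(0°)/I(300°) gauche 1.2 → 1.2 kcal/mol.
NH2 at 240° (eclipsed): CH3(0°)/I(0°) eclipsed 3.6; H(120°)/H(120°) eclipsed 1.0; H(240°)/NH2(240°) eclipsed 1.7 → 6.3 kcal/mol.
NH2 at 300° (staggered): CH3(0°)/NH2(300°) gauche 0.9; CH3(0°)/I(60°) gauche 1.2 → 2.1 kcal/mol.
Max at 240° (6.3 kcal/mol), min at 60° (0.9 kcal/mol); barrier = 5.4 kcal/mol.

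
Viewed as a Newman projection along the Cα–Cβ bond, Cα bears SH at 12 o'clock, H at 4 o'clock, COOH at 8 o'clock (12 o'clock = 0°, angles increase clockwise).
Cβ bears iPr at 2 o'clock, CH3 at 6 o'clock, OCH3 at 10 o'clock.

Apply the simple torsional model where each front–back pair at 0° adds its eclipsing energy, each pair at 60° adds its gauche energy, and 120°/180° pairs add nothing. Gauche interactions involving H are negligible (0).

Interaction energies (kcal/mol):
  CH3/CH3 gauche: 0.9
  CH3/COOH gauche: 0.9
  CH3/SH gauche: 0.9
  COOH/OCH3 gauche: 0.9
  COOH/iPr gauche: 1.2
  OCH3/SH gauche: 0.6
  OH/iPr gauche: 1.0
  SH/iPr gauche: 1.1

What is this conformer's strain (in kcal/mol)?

This conformer (staggered): SH–iPr gauche, SH–OCH3 gauche, COOH–CH3 gauche, COOH–OCH3 gauche; 1.1 + 0.6 + 0.9 + 0.9 = 3.5 kcal/mol.

3.5 kcal/mol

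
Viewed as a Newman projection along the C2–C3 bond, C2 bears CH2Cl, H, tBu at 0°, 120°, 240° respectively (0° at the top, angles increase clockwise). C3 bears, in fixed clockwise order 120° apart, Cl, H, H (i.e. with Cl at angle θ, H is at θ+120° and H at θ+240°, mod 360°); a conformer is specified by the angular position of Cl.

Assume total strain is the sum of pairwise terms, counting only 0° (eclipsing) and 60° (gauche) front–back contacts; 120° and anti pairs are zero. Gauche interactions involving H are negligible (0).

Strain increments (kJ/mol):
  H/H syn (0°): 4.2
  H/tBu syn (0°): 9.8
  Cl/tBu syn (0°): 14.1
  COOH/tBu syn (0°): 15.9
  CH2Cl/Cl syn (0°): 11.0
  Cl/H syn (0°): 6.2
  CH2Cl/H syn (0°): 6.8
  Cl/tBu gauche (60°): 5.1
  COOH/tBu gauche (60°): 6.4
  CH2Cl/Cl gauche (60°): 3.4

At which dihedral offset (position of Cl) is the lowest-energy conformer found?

Cl at 0° (eclipsed): CH2Cl–Cl eclipsed, H–H eclipsed, tBu–H eclipsed; 11.0 + 4.2 + 9.8 = 25.0 kJ/mol.
Cl at 60° (staggered): CH2Cl–Cl gauche; 3.4 = 3.4 kJ/mol.
Cl at 120° (eclipsed): CH2Cl–H eclipsed, H–Cl eclipsed, tBu–H eclipsed; 6.8 + 6.2 + 9.8 = 22.8 kJ/mol.
Cl at 180° (staggered): tBu–Cl gauche; 5.1 = 5.1 kJ/mol.
Cl at 240° (eclipsed): CH2Cl–H eclipsed, H–H eclipsed, tBu–Cl eclipsed; 6.8 + 4.2 + 14.1 = 25.1 kJ/mol.
Cl at 300° (staggered): CH2Cl–Cl gauche, tBu–Cl gauche; 3.4 + 5.1 = 8.5 kJ/mol.
The minimum (3.4 kJ/mol) occurs with Cl at 60°.

60°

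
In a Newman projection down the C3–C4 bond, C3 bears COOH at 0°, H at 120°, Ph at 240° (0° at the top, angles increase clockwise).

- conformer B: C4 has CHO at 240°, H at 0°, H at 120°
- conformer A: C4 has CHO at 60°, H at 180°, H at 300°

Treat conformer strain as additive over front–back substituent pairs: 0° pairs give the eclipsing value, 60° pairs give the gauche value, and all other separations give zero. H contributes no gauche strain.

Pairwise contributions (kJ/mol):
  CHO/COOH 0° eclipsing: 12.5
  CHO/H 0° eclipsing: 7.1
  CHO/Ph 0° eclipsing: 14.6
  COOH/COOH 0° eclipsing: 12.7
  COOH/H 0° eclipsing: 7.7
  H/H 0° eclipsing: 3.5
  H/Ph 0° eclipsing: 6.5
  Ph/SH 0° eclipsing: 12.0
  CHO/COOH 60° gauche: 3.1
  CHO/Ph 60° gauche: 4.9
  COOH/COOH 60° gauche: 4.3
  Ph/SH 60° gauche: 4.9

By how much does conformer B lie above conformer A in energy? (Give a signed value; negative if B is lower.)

B is eclipsed. COOH at 0° is eclipsed with H at 0° (7.7); H at 120° is eclipsed with H at 120° (3.5); Ph at 240° is eclipsed with CHO at 240° (14.6). Total 25.8 kJ/mol.
A is staggered. COOH at 0° is gauche with CHO at 60° (3.1). Total 3.1 kJ/mol.
E(B) − E(A) = 25.8 − 3.1 = +22.7 kJ/mol.

+22.7 kJ/mol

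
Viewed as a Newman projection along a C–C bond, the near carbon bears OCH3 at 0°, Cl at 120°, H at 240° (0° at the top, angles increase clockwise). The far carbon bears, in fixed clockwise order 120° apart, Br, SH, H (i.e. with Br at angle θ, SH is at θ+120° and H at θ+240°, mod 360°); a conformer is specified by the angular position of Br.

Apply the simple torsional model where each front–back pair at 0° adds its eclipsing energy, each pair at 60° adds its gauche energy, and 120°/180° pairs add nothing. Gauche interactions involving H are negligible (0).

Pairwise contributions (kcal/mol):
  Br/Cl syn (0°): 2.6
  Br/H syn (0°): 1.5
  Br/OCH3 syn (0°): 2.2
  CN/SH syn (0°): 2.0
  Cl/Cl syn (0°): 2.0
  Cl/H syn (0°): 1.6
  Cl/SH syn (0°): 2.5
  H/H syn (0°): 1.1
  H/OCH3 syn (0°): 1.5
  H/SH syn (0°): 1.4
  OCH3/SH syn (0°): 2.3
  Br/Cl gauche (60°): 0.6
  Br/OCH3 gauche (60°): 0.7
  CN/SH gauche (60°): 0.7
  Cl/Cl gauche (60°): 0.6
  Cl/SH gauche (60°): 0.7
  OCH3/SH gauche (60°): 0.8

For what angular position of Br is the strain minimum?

Br at 0° (eclipsed): OCH3(0°)/Br(0°) eclipsed 2.2; Cl(120°)/SH(120°) eclipsed 2.5; H(240°)/H(240°) eclipsed 1.1 → 5.8 kcal/mol.
Br at 60° (staggered): OCH3(0°)/Br(60°) gauche 0.7; Cl(120°)/Br(60°) gauche 0.6; Cl(120°)/SH(180°) gauche 0.7 → 2.0 kcal/mol.
Br at 120° (eclipsed): OCH3(0°)/H(0°) eclipsed 1.5; Cl(120°)/Br(120°) eclipsed 2.6; H(240°)/SH(240°) eclipsed 1.4 → 5.5 kcal/mol.
Br at 180° (staggered): OCH3(0°)/SH(300°) gauche 0.8; Cl(120°)/Br(180°) gauche 0.6 → 1.4 kcal/mol.
Br at 240° (eclipsed): OCH3(0°)/SH(0°) eclipsed 2.3; Cl(120°)/H(120°) eclipsed 1.6; H(240°)/Br(240°) eclipsed 1.5 → 5.4 kcal/mol.
Br at 300° (staggered): OCH3(0°)/Br(300°) gauche 0.7; OCH3(0°)/SH(60°) gauche 0.8; Cl(120°)/SH(60°) gauche 0.7 → 2.2 kcal/mol.
The minimum (1.4 kcal/mol) occurs with Br at 180°.

180°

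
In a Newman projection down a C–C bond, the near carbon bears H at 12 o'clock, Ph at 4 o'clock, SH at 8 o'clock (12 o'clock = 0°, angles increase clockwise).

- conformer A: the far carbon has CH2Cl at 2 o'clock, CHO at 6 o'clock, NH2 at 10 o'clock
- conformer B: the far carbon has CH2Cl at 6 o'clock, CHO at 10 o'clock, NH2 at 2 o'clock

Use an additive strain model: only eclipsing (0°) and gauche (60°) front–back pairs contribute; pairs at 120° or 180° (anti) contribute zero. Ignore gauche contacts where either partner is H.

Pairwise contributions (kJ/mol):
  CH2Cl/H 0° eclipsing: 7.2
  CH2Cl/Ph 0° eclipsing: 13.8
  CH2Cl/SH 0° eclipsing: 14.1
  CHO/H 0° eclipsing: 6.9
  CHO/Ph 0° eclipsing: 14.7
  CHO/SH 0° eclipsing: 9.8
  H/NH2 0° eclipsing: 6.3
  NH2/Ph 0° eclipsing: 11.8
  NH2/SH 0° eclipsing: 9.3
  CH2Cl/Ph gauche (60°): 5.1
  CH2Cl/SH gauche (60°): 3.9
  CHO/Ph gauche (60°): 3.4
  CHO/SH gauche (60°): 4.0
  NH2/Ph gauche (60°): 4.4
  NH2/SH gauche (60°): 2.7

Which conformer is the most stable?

A (staggered): Ph(120°)/CH2Cl(60°) gauche 5.1; Ph(120°)/CHO(180°) gauche 3.4; SH(240°)/CHO(180°) gauche 4.0; SH(240°)/NH2(300°) gauche 2.7 → 15.2 kJ/mol.
B (staggered): Ph(120°)/CH2Cl(180°) gauche 5.1; Ph(120°)/NH2(60°) gauche 4.4; SH(240°)/CH2Cl(180°) gauche 3.9; SH(240°)/CHO(300°) gauche 4.0 → 17.4 kJ/mol.
A has the lowest total (15.2 kJ/mol).

A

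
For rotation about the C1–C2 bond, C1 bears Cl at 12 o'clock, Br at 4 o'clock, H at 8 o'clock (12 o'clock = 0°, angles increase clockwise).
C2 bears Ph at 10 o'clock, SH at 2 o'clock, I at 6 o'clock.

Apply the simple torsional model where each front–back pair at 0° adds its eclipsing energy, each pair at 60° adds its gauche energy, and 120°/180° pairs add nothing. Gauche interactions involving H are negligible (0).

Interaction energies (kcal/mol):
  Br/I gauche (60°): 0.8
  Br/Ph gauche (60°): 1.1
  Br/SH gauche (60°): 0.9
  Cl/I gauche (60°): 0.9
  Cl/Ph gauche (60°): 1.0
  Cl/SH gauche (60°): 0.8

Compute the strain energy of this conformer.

This conformer (staggered): Cl(0°)/Ph(300°) gauche 1.0; Cl(0°)/SH(60°) gauche 0.8; Br(120°)/SH(60°) gauche 0.9; Br(120°)/I(180°) gauche 0.8 → 3.5 kcal/mol.

3.5 kcal/mol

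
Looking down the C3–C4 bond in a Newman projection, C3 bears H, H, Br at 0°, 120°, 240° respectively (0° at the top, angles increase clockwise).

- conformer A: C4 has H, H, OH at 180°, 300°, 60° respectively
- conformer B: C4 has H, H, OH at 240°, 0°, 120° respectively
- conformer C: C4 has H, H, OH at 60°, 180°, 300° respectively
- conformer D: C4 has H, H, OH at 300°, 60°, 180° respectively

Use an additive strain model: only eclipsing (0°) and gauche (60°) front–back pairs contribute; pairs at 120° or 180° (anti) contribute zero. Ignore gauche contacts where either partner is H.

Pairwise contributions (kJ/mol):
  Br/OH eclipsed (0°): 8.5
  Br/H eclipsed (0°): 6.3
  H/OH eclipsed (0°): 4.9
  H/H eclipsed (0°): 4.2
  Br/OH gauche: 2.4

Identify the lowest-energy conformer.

A (staggered): no non-H gauche contacts → 0.0 kJ/mol.
B (eclipsed): H(0°)/H(0°) eclipsed 4.2; H(120°)/OH(120°) eclipsed 4.9; Br(240°)/H(240°) eclipsed 6.3 → 15.4 kJ/mol.
C (staggered): Br(240°)/OH(300°) gauche 2.4 → 2.4 kJ/mol.
D (staggered): Br(240°)/OH(180°) gauche 2.4 → 2.4 kJ/mol.
A has the lowest total (0.0 kJ/mol).

A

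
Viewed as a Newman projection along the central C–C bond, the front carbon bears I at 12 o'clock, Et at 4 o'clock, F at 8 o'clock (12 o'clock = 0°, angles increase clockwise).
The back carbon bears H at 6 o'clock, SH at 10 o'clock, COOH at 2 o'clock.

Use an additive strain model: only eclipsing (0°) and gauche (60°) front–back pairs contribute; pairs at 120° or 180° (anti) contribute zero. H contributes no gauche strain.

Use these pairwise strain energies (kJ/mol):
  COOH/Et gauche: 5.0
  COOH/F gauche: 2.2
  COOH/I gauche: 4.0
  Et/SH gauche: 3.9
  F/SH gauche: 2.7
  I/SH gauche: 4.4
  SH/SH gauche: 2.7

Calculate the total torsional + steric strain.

This conformer (staggered): I(0°)/SH(300°) gauche 4.4; I(0°)/COOH(60°) gauche 4.0; Et(120°)/COOH(60°) gauche 5.0; F(240°)/SH(300°) gauche 2.7 → 16.1 kJ/mol.

16.1 kJ/mol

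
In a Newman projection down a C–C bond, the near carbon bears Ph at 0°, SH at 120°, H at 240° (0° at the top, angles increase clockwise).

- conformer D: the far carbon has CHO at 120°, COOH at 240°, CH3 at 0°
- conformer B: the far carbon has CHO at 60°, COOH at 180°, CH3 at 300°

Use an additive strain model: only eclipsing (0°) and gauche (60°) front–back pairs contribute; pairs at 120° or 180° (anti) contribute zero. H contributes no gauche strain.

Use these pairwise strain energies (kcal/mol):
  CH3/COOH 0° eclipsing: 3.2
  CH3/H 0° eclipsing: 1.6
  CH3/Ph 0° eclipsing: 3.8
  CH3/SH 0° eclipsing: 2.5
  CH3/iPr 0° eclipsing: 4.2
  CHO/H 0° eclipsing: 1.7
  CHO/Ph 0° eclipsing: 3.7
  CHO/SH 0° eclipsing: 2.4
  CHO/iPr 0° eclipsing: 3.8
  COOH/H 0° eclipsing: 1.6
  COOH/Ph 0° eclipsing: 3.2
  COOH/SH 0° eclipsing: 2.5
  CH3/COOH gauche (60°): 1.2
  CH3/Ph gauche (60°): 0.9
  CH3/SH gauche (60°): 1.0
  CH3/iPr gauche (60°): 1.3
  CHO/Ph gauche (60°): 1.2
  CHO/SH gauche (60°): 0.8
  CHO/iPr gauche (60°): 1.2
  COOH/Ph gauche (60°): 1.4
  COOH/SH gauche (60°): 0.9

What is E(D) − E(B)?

D (eclipsed): Ph(0°)/CH3(0°) eclipsed 3.8; SH(120°)/CHO(120°) eclipsed 2.4; H(240°)/COOH(240°) eclipsed 1.6 → 7.8 kcal/mol.
B (staggered): Ph(0°)/CHO(60°) gauche 1.2; Ph(0°)/CH3(300°) gauche 0.9; SH(120°)/CHO(60°) gauche 0.8; SH(120°)/COOH(180°) gauche 0.9 → 3.8 kcal/mol.
E(D) − E(B) = 7.8 − 3.8 = +4.0 kcal/mol.

+4.0 kcal/mol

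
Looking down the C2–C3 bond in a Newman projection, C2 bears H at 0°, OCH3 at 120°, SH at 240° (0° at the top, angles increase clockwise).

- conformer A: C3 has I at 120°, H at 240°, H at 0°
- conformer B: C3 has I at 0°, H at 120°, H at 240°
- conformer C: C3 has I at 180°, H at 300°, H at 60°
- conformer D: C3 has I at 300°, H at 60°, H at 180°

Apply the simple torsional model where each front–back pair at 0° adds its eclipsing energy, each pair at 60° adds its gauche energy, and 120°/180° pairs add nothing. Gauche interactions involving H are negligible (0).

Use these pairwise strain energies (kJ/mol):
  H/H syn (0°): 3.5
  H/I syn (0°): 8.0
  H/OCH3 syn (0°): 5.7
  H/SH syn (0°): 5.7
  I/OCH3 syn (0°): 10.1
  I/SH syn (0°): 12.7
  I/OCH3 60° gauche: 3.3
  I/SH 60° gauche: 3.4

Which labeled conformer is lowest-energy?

D

A is eclipsed. H at 0° is eclipsed with H at 0° (3.5); OCH3 at 120° is eclipsed with I at 120° (10.1); SH at 240° is eclipsed with H at 240° (5.7). Total 19.3 kJ/mol.
B is eclipsed. H at 0° is eclipsed with I at 0° (8.0); OCH3 at 120° is eclipsed with H at 120° (5.7); SH at 240° is eclipsed with H at 240° (5.7). Total 19.4 kJ/mol.
C is staggered. OCH3 at 120° is gauche with I at 180° (3.3); SH at 240° is gauche with I at 180° (3.4). Total 6.7 kJ/mol.
D is staggered. SH at 240° is gauche with I at 300° (3.4). Total 3.4 kJ/mol.
D has the lowest total (3.4 kJ/mol).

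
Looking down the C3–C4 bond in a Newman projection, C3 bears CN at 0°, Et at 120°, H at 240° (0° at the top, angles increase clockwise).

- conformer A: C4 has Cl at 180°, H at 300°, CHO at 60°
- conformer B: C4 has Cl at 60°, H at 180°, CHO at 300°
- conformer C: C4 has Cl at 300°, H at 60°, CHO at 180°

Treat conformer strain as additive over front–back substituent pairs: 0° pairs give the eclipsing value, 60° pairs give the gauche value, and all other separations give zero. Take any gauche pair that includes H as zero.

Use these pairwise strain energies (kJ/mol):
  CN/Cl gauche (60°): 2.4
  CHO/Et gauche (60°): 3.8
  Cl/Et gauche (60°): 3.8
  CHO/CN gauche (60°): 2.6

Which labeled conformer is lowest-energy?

A (staggered): CN(0°)/CHO(60°) gauche 2.6; Et(120°)/Cl(180°) gauche 3.8; Et(120°)/CHO(60°) gauche 3.8 → 10.2 kJ/mol.
B (staggered): CN(0°)/Cl(60°) gauche 2.4; CN(0°)/CHO(300°) gauche 2.6; Et(120°)/Cl(60°) gauche 3.8 → 8.8 kJ/mol.
C (staggered): CN(0°)/Cl(300°) gauche 2.4; Et(120°)/CHO(180°) gauche 3.8 → 6.2 kJ/mol.
C has the lowest total (6.2 kJ/mol).

C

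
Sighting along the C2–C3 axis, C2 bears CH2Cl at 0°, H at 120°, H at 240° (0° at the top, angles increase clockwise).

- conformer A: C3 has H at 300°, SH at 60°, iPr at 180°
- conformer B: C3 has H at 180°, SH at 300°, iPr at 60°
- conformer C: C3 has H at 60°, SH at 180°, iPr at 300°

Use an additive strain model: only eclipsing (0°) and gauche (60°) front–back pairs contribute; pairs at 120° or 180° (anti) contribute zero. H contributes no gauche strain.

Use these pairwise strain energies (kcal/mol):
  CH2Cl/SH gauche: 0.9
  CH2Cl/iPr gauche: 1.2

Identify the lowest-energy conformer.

A (staggered): CH2Cl(0°)/SH(60°) gauche 0.9 → 0.9 kcal/mol.
B (staggered): CH2Cl(0°)/SH(300°) gauche 0.9; CH2Cl(0°)/iPr(60°) gauche 1.2 → 2.1 kcal/mol.
C (staggered): CH2Cl(0°)/iPr(300°) gauche 1.2 → 1.2 kcal/mol.
A has the lowest total (0.9 kcal/mol).

A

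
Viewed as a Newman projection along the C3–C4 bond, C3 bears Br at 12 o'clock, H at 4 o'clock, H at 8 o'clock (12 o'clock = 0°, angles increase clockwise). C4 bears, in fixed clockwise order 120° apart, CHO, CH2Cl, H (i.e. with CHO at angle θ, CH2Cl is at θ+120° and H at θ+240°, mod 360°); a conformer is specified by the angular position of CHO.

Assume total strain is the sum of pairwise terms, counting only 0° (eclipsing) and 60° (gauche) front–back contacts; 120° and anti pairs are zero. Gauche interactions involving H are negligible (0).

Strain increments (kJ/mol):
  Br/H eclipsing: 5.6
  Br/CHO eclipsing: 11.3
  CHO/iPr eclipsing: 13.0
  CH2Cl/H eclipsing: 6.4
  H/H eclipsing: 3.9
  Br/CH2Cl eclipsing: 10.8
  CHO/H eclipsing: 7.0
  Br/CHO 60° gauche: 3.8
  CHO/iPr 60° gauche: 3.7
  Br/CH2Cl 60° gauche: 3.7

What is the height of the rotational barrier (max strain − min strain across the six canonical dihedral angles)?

18.0 kJ/mol

CHO at 0° (eclipsed): Br–CHO eclipsed, H–CH2Cl eclipsed, H–H eclipsed; 11.3 + 6.4 + 3.9 = 21.6 kJ/mol.
CHO at 60° (staggered): Br–CHO gauche; 3.8 = 3.8 kJ/mol.
CHO at 120° (eclipsed): Br–H eclipsed, H–CHO eclipsed, H–CH2Cl eclipsed; 5.6 + 7.0 + 6.4 = 19.0 kJ/mol.
CHO at 180° (staggered): Br–CH2Cl gauche; 3.7 = 3.7 kJ/mol.
CHO at 240° (eclipsed): Br–CH2Cl eclipsed, H–H eclipsed, H–CHO eclipsed; 10.8 + 3.9 + 7.0 = 21.7 kJ/mol.
CHO at 300° (staggered): Br–CHO gauche, Br–CH2Cl gauche; 3.8 + 3.7 = 7.5 kJ/mol.
Max at 240° (21.7 kJ/mol), min at 180° (3.7 kJ/mol); barrier = 18.0 kJ/mol.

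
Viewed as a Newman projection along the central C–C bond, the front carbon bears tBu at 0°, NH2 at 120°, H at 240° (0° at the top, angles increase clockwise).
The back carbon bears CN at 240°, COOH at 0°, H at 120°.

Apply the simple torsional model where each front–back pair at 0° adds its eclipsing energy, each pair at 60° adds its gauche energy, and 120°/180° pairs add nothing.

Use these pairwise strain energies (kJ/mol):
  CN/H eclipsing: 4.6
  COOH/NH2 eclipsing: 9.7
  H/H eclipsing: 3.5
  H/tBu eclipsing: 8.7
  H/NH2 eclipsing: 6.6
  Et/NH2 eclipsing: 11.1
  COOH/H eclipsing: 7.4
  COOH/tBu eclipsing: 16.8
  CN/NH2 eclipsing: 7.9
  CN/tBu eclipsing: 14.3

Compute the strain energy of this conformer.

This conformer (eclipsed): tBu–COOH eclipsed, NH2–H eclipsed, H–CN eclipsed; 16.8 + 6.6 + 4.6 = 28.0 kJ/mol.

28.0 kJ/mol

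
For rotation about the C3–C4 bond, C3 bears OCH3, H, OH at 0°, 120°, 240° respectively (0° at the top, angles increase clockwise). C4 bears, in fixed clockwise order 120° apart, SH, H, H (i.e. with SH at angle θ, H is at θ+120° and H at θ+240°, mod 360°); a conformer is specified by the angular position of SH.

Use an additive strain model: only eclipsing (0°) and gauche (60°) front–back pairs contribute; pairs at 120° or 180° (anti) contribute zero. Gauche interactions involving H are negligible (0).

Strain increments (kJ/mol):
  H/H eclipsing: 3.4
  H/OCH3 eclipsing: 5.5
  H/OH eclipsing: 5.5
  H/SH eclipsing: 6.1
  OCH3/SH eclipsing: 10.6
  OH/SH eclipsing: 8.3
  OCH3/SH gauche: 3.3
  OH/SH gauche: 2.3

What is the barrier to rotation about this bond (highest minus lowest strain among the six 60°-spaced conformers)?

SH at 0° (eclipsed): OCH3–SH eclipsed, H–H eclipsed, OH–H eclipsed; 10.6 + 3.4 + 5.5 = 19.5 kJ/mol.
SH at 60° (staggered): OCH3–SH gauche; 3.3 = 3.3 kJ/mol.
SH at 120° (eclipsed): OCH3–H eclipsed, H–SH eclipsed, OH–H eclipsed; 5.5 + 6.1 + 5.5 = 17.1 kJ/mol.
SH at 180° (staggered): OH–SH gauche; 2.3 = 2.3 kJ/mol.
SH at 240° (eclipsed): OCH3–H eclipsed, H–H eclipsed, OH–SH eclipsed; 5.5 + 3.4 + 8.3 = 17.2 kJ/mol.
SH at 300° (staggered): OCH3–SH gauche, OH–SH gauche; 3.3 + 2.3 = 5.6 kJ/mol.
Max at 0° (19.5 kJ/mol), min at 180° (2.3 kJ/mol); barrier = 17.2 kJ/mol.

17.2 kJ/mol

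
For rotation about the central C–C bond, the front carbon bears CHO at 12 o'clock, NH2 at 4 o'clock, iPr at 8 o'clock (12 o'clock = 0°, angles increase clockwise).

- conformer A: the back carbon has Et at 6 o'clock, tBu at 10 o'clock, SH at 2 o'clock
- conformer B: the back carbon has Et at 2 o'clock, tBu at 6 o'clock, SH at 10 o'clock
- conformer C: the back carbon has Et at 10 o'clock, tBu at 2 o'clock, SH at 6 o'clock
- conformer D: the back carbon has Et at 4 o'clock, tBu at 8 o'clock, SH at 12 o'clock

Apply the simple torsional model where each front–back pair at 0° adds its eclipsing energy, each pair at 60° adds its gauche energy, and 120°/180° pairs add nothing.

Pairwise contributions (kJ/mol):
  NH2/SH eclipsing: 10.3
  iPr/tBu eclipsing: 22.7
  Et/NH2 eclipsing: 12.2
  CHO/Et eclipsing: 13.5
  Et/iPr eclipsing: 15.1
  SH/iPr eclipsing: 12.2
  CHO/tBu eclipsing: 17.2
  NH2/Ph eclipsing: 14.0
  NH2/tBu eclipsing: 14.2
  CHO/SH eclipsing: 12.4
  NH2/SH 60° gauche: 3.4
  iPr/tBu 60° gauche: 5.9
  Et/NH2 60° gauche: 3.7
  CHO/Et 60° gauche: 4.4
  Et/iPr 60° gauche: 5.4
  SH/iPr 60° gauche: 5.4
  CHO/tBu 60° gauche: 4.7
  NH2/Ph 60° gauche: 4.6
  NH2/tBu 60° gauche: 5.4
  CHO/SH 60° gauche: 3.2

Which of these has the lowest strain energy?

A

A (staggered): CHO(0°)/tBu(300°) gauche 4.7; CHO(0°)/SH(60°) gauche 3.2; NH2(120°)/Et(180°) gauche 3.7; NH2(120°)/SH(60°) gauche 3.4; iPr(240°)/Et(180°) gauche 5.4; iPr(240°)/tBu(300°) gauche 5.9 → 26.3 kJ/mol.
B (staggered): CHO(0°)/Et(60°) gauche 4.4; CHO(0°)/SH(300°) gauche 3.2; NH2(120°)/Et(60°) gauche 3.7; NH2(120°)/tBu(180°) gauche 5.4; iPr(240°)/tBu(180°) gauche 5.9; iPr(240°)/SH(300°) gauche 5.4 → 28.0 kJ/mol.
C (staggered): CHO(0°)/Et(300°) gauche 4.4; CHO(0°)/tBu(60°) gauche 4.7; NH2(120°)/tBu(60°) gauche 5.4; NH2(120°)/SH(180°) gauche 3.4; iPr(240°)/Et(300°) gauche 5.4; iPr(240°)/SH(180°) gauche 5.4 → 28.7 kJ/mol.
D (eclipsed): CHO(0°)/SH(0°) eclipsed 12.4; NH2(120°)/Et(120°) eclipsed 12.2; iPr(240°)/tBu(240°) eclipsed 22.7 → 47.3 kJ/mol.
A has the lowest total (26.3 kJ/mol).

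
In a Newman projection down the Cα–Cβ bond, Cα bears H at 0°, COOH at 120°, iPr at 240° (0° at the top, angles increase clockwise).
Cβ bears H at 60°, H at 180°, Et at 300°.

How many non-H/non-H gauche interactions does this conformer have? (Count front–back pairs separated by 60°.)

Non-H gauche pairs: iPr(240°)/Et(300°) — 1 interaction.

1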